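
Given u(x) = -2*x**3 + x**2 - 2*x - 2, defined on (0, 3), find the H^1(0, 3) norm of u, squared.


||u||_{H^1}^2 = 19752/7

The H^1 norm (squared) on an interval (0, L) is
  ||u||_{H^1}^2 = ∫_0^L u(x)^2 dx + ∫_0^L u'(x)^2 dx.
Compute u'(x) = -6*x**2 + 2*x - 2.
Then u(x)^2 = 4*x**6 - 4*x**5 + 9*x**4 + 4*x**3 + 8*x + 4 and u'(x)^2 = 36*x**4 - 24*x**3 + 28*x**2 - 8*x + 4.
Integrate each monomial from 0 to 3 using ∫_0^3 c·x^n dx = c·3^(n+1)/(n+1):
  ∫_0^3 u(x)^2 dx = ∫_0^3 (4*x^6 - 4*x^5 + 9*x^4 + 4*x^3 + 8*x + 4) dx. Term by term:
    ∫_0^3 4*x^6 dx = 8748/7;  ∫_0^3 -4*x^5 dx = -486;  ∫_0^3 9*x^4 dx = 2187/5;
    ∫_0^3 4*x^3 dx = 81;  ∫_0^3 8*x dx = 36;  ∫_0^3 4 dx = 12.
  Sum: 8748/7 − 486 + 2187/5 + 81 + 36 + 12 = 46554/35.
  ∫_0^3 u'(x)^2 dx = ∫_0^3 (36*x^4 - 24*x^3 + 28*x^2 - 8*x + 4) dx. Term by term:
    ∫_0^3 36*x^4 dx = 8748/5;  ∫_0^3 -24*x^3 dx = -486;  ∫_0^3 28*x^2 dx = 252;
    ∫_0^3 -8*x dx = -36;  ∫_0^3 4 dx = 12.
  Sum: 8748/5 − 486 + 252 − 36 + 12 = 7458/5.
Adding: ||u||_{H^1}^2 = 46554/35 + 7458/5 = 19752/7.


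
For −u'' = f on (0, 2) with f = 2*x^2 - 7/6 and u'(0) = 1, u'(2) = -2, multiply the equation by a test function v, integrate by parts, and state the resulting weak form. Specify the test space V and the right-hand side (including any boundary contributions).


V = H^1(0, 2) (v unrestricted at boundary; u is determined up to an additive constant); weak form: ∫_0^2 u'v' dx = ∫_0^2 (2*x^2 - 7/6) v dx − 2·v(2) − v(0) for all v ∈ V.

Multiply both sides by a test function v and integrate from 0 to 2:
  ∫_0^2 −u''(x) v(x) dx = ∫_0^2 f(x) v(x) dx.
Integrate the LHS by parts once:
  ∫_0^2 −u'' v dx = −[u'(x) v(x)]_0^2 + ∫_0^2 u'(x) v'(x) dx.
Thus ∫_0^2 u'(x) v'(x) dx = ∫_0^2 f(x) v(x) dx + [u'(x) v(x)]_0^2.
Choose V so that boundary terms are either known or forced to vanish.
u has inhomogeneous Neumann u'(0) = 1, u'(2) = -2. [u' v]_0^2 = (-2)·v(2) − (1)·v(0) = − 2·v(2) − v(0). Take V = H^1(0, 2); boundary term becomes part of RHS.
Weak formulation: find u (satisfying any essential BC) such that ∫_0^2 u'(x) v'(x) dx = ∫_0^2 f v dx − 2·v(2) − v(0) for all v ∈ V (Neumann data are natural BCs: they enter the RHS as boundary terms).
Substituting f(x) = 2*x^2 - 7/6, the right-hand side is ∫_0^2 (2*x^2 - 7/6) v dx − 2·v(2) − v(0).
Compatibility check (pure Neumann): taking v ≡ 1 ∈ V gives 0 = ∫_0^2 f dx + (-2) − (1), i.e. ∫_0^2 f dx must equal u'(0) − u'(2) = 3. Indeed ∫_0^2 (2*x^2 - 7/6) dx = 3, so the data are compatible. The solution is then unique only up to an additive constant (fix it e.g. by requiring ∫_0^2 u dx = 0).


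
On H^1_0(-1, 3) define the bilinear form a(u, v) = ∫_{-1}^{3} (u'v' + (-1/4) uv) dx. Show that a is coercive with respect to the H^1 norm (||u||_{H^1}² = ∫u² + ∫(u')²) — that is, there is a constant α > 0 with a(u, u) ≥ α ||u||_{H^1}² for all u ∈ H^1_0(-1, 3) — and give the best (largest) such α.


α = (-4 + π^2)/(π^2 + 16)

Coercivity of a(·,·) on H^1_0(-1, 3) means a(u, u) ≥ α ||u||_{H^1}² for every u ∈ H^1_0.
The interval has length L = 4, and Poincaré/coercivity depend only on L. Here a(u, u) = ∫(u')² + (-1/4)·∫u².
Here c = -1/4 < 0 with |c| < (π/L)² = π^2/16, so coercivity still holds. The condition a(u,u) ≥ α||u||_{H^1}² reads (1−α)∫(u')² ≥ (α−c)∫u². Any admissible α is ≤ 1 (rapidly oscillating u have ∫u²/∫(u')² → 0), and α = 1 would force 0 ≥ (1−c)∫u², impossible since c < 1; so 1−α > 0. By the sharp Poincaré inequality on H^1_0 of an interval of length L, ∫(u')² ≥ (π/L)²∫u² with equality for the first sine mode sin(π(x−x₀)/L) (x₀ the left endpoint), so the inequality holds for all u iff (1−α)(π/L)² ≥ α − c, i.e. α ≤ ((π/L)² + c)/((π/L)² + 1) = (1 + c(L/π)²)/(1 + (L/π)²). (Direct route, valid since c ≤ 0: Poincaré gives c∫u² ≥ c(L/π)²∫(u')², so a(u,u) ≥ (1 + c(L/π)²)∫(u')², while ||u||_{H^1}² ≤ (1 + (L/π)²)∫(u')²; dividing yields the same α.) With (π/L)² = π^2/16 and c = -1/4, the largest admissible constant is α = ((π/L)² + c)/((π/L)² + 1).
Simplifying, α = (-4 + π^2)/(π^2 + 16).


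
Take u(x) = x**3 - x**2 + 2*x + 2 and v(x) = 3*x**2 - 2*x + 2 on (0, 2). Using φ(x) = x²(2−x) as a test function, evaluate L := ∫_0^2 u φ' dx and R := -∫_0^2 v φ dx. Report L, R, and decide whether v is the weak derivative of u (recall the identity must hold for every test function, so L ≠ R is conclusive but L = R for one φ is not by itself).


LHS = -88/15, RHS = -88/15. Yes, v = u' weakly.

u(x) = x**3 - x**2 + 2*x + 2, classical derivative u'(x) = 3*x**2 - 2*x + 2.
φ(x) = x²(2−x), so φ'(x) = x*(4 - 3*x).
Note φ(0) = φ(2) = 0, so the boundary term u·φ vanishes.
LHS = ∫_0^2 u(x) φ'(x) dx = ∫_0^2 (-3*x^5 + 7*x^4 - 10*x^3 + 2*x^2 + 8*x) dx. Term by term:
  ∫_0^2 -3*x^5 dx = -32;  ∫_0^2 7*x^4 dx = 224/5;  ∫_0^2 -10*x^3 dx = -40;
  ∫_0^2 2*x^2 dx = 16/3;  ∫_0^2 8*x dx = 16.
Sum: -32 + 224/5 − 40 + 16/3 + 16 = -88/15.
So LHS = -88/15.
∫_0^2 v(x) φ(x) dx = ∫_0^2 (-3*x^5 + 8*x^4 - 6*x^3 + 4*x^2) dx. Term by term:
  ∫_0^2 -3*x^5 dx = -32;  ∫_0^2 8*x^4 dx = 256/5;  ∫_0^2 -6*x^3 dx = -24;
  ∫_0^2 4*x^2 dx = 32/3.
Sum: -32 + 256/5 − 24 + 32/3 = 88/15.
So RHS = -∫_0^2 v(x) φ(x) dx = -88/15.
LHS = RHS, so the identity holds for this test φ.
Moreover u is smooth here and v(x) = u'(x) = 3*x**2 - 2*x + 2 pointwise, so the identity holds for every test function. Hence v is the weak derivative of u.


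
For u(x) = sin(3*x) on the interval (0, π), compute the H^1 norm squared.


||u||_{H^1(0,π)}^2 = 5*π

u'(x) = 3*cos(3*x).
Expand u² and (u')² and integrate term by term on (0, π), using: for integers n ≥ 1, ∫_0^π sin²(nx) dx = ∫_0^π cos²(nx) dx = π/2; for n ≠ n', ∫_0^π sin(nx)sin(n'x) dx = ∫_0^π cos(nx)cos(n'x) dx = 0; and by product-to-sum, ∫_0^π sin(nx)cos(n'x) dx = ½∫_0^π [sin((n+n')x) + sin((n−n')x)] dx, which is 0 when n+n' is even and 2n/(n²−n'²) when n+n' is odd (it need not vanish on (0, π)).
  u² squared terms: (1)²·∫sin(3x)² dx = 1·π/2 = π/2.
  So ∫_0^π u² dx = π/2.
  (u')² squared terms: (3)²·∫cos(3x)² dx = 9·π/2 = 9*π/2.
  So ∫_0^π (u')² dx = 9*π/2.
||u||_{H^1}^2 = (π/2) + (9*π/2) = 5*π.


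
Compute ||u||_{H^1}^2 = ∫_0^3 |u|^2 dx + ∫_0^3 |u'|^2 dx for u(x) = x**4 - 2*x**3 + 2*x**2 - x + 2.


||u||_{H^1}^2 = 30279/14

The H^1 norm (squared) on an interval (0, L) is
  ||u||_{H^1}^2 = ∫_0^L u(x)^2 dx + ∫_0^L u'(x)^2 dx.
Compute u'(x) = 4*x**3 - 6*x**2 + 4*x - 1.
Then u(x)^2 = x**8 - 4*x**7 + 8*x**6 - 10*x**5 + 12*x**4 - 12*x**3 + 9*x**2 - 4*x + 4 and u'(x)^2 = 16*x**6 - 48*x**5 + 68*x**4 - 56*x**3 + 28*x**2 - 8*x + 1.
Integrate each monomial from 0 to 3 using ∫_0^3 c·x^n dx = c·3^(n+1)/(n+1):
  ∫_0^3 u(x)^2 dx = ∫_0^3 (x^8 - 4*x^7 + 8*x^6 - 10*x^5 + 12*x^4 - 12*x^3 + 9*x^2 - 4*x + 4) dx. Term by term:
    ∫_0^3 x^8 dx = 2187;  ∫_0^3 -4*x^7 dx = -6561/2;  ∫_0^3 8*x^6 dx = 17496/7;
    ∫_0^3 -10*x^5 dx = -1215;  ∫_0^3 12*x^4 dx = 2916/5;  ∫_0^3 -12*x^3 dx = -243;
    ∫_0^3 9*x^2 dx = 81;  ∫_0^3 -4*x dx = -18;  ∫_0^3 4 dx = 12.
  Sum: 2187 − 6561/2 + 17496/7 − 1215 + 2916/5 − 243 + 81 − 18 + 12 = 42429/70.
  ∫_0^3 u'(x)^2 dx = ∫_0^3 (16*x^6 - 48*x^5 + 68*x^4 - 56*x^3 + 28*x^2 - 8*x + 1) dx. Term by term:
    ∫_0^3 16*x^6 dx = 34992/7;  ∫_0^3 -48*x^5 dx = -5832;  ∫_0^3 68*x^4 dx = 16524/5;
    ∫_0^3 -56*x^3 dx = -1134;  ∫_0^3 28*x^2 dx = 252;  ∫_0^3 -8*x dx = -36;
    ∫_0^3 1 dx = 3.
  Sum: 34992/7 − 5832 + 16524/5 − 1134 + 252 − 36 + 3 = 54483/35.
Adding: ||u||_{H^1}^2 = 42429/70 + 54483/35 = 30279/14.


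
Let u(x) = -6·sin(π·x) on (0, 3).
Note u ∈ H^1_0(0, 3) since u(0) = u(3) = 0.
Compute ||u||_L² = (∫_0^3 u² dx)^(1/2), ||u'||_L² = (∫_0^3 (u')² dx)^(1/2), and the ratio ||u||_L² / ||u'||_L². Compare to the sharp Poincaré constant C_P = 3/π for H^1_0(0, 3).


||u||_L² / ||u'||_L² = 1/π < C_P = 3/π.

u(x) = -6·sin(π·x), so u'(x) = -6*π*cos(π*x).
Writing u(x) = A·sin(kπx/L) with A = -6 and k = 3, use ∫_0^L sin²(kπx/L) dx = L/2 and ∫_0^L cos²(kπx/L) dx = L/2.
u² = 36·sin²(π·x) and (u')² = 36*π^2·cos²(π·x), and each of sin², cos² integrates to L/2 = 3/2 over (0, 3).
∫_0^3 u² dx = 54, so ||u||_L² = 3*sqrt(6).
∫_0^3 (u')² dx = 54*π^2, so ||u'||_L² = 3*sqrt(6)*π.
Ratio ||u||_L² / ||u'||_L² = 1/π.
Sharp Poincaré constant on H^1_0(0, 3) is C_P = L/π = 3/π, achieved by sin(π/3·x).
This is the k = 3 harmonic; the ratio L/(kπ) is strictly less than C_P = L/π, consistent with the sharp inequality ||u||_L² ≤ C_P ||u'||_L².


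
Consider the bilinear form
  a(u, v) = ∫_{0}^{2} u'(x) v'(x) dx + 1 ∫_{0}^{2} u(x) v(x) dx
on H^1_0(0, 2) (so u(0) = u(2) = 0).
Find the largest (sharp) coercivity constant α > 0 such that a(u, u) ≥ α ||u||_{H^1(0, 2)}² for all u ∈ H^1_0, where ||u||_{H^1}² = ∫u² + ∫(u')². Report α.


α = 1

Coercivity of a(·,·) on H^1_0(0, 2) means a(u, u) ≥ α ||u||_{H^1}² for every u ∈ H^1_0.
The interval has length L = 2, and Poincaré/coercivity depend only on L. Here a(u, u) = ∫(u')² + (1)·∫u².
Here c = 1 ≥ 1, so a(u,u) = ∫(u')² + c∫u² ≥ ∫(u')² + ∫u² = ||u||_{H^1}², i.e. α = 1 works. No larger α is possible: a(u,u) ≥ α||u||_{H^1}² means (1−α)∫(u')² ≥ (α−c)∫u², and for the modes u_n = sin(nπ(x−x₀)/L) (x₀ the left endpoint) one has ∫u_n²/∫(u_n')² = (L/(nπ))² → 0, so a(u_n,u_n)/||u_n||_{H^1}² → 1. Hence the optimal constant is α = 1.
Therefore α = 1.


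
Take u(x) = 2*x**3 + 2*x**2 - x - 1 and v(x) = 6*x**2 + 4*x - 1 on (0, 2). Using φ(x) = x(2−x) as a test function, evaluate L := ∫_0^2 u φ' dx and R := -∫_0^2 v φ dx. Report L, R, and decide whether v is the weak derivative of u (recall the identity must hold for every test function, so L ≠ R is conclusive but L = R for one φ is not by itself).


LHS = -68/5, RHS = -68/5. Yes, v = u' weakly.

u(x) = 2*x**3 + 2*x**2 - x - 1, classical derivative u'(x) = 6*x**2 + 4*x - 1.
φ(x) = x(2−x), so φ'(x) = 2 - 2*x.
Note φ(0) = φ(2) = 0, so the boundary term u·φ vanishes.
LHS = ∫_0^2 u(x) φ'(x) dx = ∫_0^2 (-4*x^4 + 6*x^2 - 2) dx. Term by term:
  ∫_0^2 -4*x^4 dx = -128/5;  ∫_0^2 6*x^2 dx = 16;  ∫_0^2 -2 dx = -4.
Sum: -128/5 + 16 − 4 = -68/5.
So LHS = -68/5.
∫_0^2 v(x) φ(x) dx = ∫_0^2 (-6*x^4 + 8*x^3 + 9*x^2 - 2*x) dx. Term by term:
  ∫_0^2 -6*x^4 dx = -192/5;  ∫_0^2 8*x^3 dx = 32;  ∫_0^2 9*x^2 dx = 24;
  ∫_0^2 -2*x dx = -4.
Sum: -192/5 + 32 + 24 − 4 = 68/5.
So RHS = -∫_0^2 v(x) φ(x) dx = -68/5.
LHS = RHS, so the identity holds for this test φ.
Moreover u is smooth here and v(x) = u'(x) = 6*x**2 + 4*x - 1 pointwise, so the identity holds for every test function. Hence v is the weak derivative of u.


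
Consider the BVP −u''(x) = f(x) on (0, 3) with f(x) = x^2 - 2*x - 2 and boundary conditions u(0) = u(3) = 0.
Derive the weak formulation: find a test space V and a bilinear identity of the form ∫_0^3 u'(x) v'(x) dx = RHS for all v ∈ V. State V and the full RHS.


V = H^1_0(0, 3) (so v(0) = v(3) = 0); weak form: ∫_0^3 u'v' dx = ∫_0^3 (x^2 - 2*x - 2) v dx for all v ∈ V.

Multiply both sides by a test function v and integrate from 0 to 3:
  ∫_0^3 −u''(x) v(x) dx = ∫_0^3 f(x) v(x) dx.
Integrate the LHS by parts once:
  ∫_0^3 −u'' v dx = −[u'(x) v(x)]_0^3 + ∫_0^3 u'(x) v'(x) dx.
Thus ∫_0^3 u'(x) v'(x) dx = ∫_0^3 f(x) v(x) dx + [u'(x) v(x)]_0^3.
Choose V so that boundary terms are either known or forced to vanish.
u is Dirichlet: u(0) = u(3) = 0. Let V = H^1_0(0, 3); then v(0) = v(3) = 0, and [u' v]_0^3 = 0.
Weak formulation: find u (satisfying any essential BC) such that ∫_0^3 u'(x) v'(x) dx = ∫_0^3 f v dx for all v ∈ V.
Substituting f(x) = x^2 - 2*x - 2, the right-hand side is ∫_0^3 (x^2 - 2*x - 2) v dx.


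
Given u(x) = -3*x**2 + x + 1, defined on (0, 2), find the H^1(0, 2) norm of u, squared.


||u||_{H^1}^2 = 1504/15

The H^1 norm (squared) on an interval (0, L) is
  ||u||_{H^1}^2 = ∫_0^L u(x)^2 dx + ∫_0^L u'(x)^2 dx.
Compute u'(x) = 1 - 6*x.
Then u(x)^2 = 9*x**4 - 6*x**3 - 5*x**2 + 2*x + 1 and u'(x)^2 = 36*x**2 - 12*x + 1.
Integrate each monomial from 0 to 2 using ∫_0^2 c·x^n dx = c·2^(n+1)/(n+1):
  ∫_0^2 u(x)^2 dx = ∫_0^2 (9*x^4 - 6*x^3 - 5*x^2 + 2*x + 1) dx. Term by term:
    ∫_0^2 9*x^4 dx = 288/5;  ∫_0^2 -6*x^3 dx = -24;  ∫_0^2 -5*x^2 dx = -40/3;
    ∫_0^2 2*x dx = 4;  ∫_0^2 1 dx = 2.
  Sum: 288/5 − 24 − 40/3 + 4 + 2 = 394/15.
  ∫_0^2 u'(x)^2 dx = ∫_0^2 (36*x^2 - 12*x + 1) dx. Term by term:
    ∫_0^2 36*x^2 dx = 96;  ∫_0^2 -12*x dx = -24;  ∫_0^2 1 dx = 2.
  Sum: 96 − 24 + 2 = 74.
Adding: ||u||_{H^1}^2 = 394/15 + 74 = 1504/15.


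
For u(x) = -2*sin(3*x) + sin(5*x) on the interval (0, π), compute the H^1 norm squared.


||u||_{H^1(0,π)}^2 = 33*π

u'(x) = -6*cos(3*x) + 5*cos(5*x).
Expand u² and (u')² and integrate term by term on (0, π), using: for integers n ≥ 1, ∫_0^π sin²(nx) dx = ∫_0^π cos²(nx) dx = π/2; for n ≠ n', ∫_0^π sin(nx)sin(n'x) dx = ∫_0^π cos(nx)cos(n'x) dx = 0; and by product-to-sum, ∫_0^π sin(nx)cos(n'x) dx = ½∫_0^π [sin((n+n')x) + sin((n−n')x)] dx, which is 0 when n+n' is even and 2n/(n²−n'²) when n+n' is odd (it need not vanish on (0, π)).
  u² squared terms: (-2)²·∫sin(3x)² dx = 4·π/2 = 2*π;  (1)²·∫sin(5x)² dx = 1·π/2 = π/2.
  u² cross terms: 2·(-2)·(1)·∫sin(3x)·sin(5x) dx = -4·(0) = 0.
  So ∫_0^π u² dx = 2*π + π/2 + 0 = 5*π/2.
  (u')² squared terms: (-6)²·∫cos(3x)² dx = 36·π/2 = 18*π;  (5)²·∫cos(5x)² dx = 25·π/2 = 25*π/2.
  (u')² cross terms: 2·(-6)·(5)·∫cos(3x)·cos(5x) dx = -60·(0) = 0.
  So ∫_0^π (u')² dx = 18*π + 25*π/2 + 0 = 61*π/2.
||u||_{H^1}^2 = (5*π/2) + (61*π/2) = 33*π.


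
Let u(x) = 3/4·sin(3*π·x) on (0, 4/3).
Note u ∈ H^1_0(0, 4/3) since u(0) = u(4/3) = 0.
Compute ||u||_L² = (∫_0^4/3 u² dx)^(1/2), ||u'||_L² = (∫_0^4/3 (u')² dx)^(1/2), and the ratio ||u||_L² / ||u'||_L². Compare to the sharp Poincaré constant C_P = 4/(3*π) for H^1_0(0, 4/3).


||u||_L² / ||u'||_L² = 1/(3*π) < C_P = 4/(3*π).

u(x) = 3/4·sin(3*π·x), so u'(x) = 9*π*cos(3*π*x)/4.
Writing u(x) = A·sin(kπx/L) with A = 3/4 and k = 4, use ∫_0^L sin²(kπx/L) dx = L/2 and ∫_0^L cos²(kπx/L) dx = L/2.
u² = 9/16·sin²(3*π·x) and (u')² = 81*π^2/16·cos²(3*π·x), and each of sin², cos² integrates to L/2 = 2/3 over (0, 4/3).
∫_0^4/3 u² dx = 3/8, so ||u||_L² = sqrt(6)/4.
∫_0^4/3 (u')² dx = 27*π^2/8, so ||u'||_L² = 3*sqrt(6)*π/4.
Ratio ||u||_L² / ||u'||_L² = 1/(3*π).
Sharp Poincaré constant on H^1_0(0, 4/3) is C_P = L/π = 4/(3*π), achieved by sin(3*π/4·x).
This is the k = 4 harmonic; the ratio L/(kπ) is strictly less than C_P = L/π, consistent with the sharp inequality ||u||_L² ≤ C_P ||u'||_L².


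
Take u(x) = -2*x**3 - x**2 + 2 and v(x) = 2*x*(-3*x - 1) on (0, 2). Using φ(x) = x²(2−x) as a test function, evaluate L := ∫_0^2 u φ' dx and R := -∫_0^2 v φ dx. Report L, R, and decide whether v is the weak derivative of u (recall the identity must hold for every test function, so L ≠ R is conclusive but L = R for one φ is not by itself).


LHS = 16, RHS = 16. Yes, v = u' weakly.

u(x) = -2*x**3 - x**2 + 2, classical derivative u'(x) = -6*x**2 - 2*x.
φ(x) = x²(2−x), so φ'(x) = x*(4 - 3*x).
Note φ(0) = φ(2) = 0, so the boundary term u·φ vanishes.
LHS = ∫_0^2 u(x) φ'(x) dx = ∫_0^2 (6*x^5 - 5*x^4 - 4*x^3 - 6*x^2 + 8*x) dx. Term by term:
  ∫_0^2 6*x^5 dx = 64;  ∫_0^2 -5*x^4 dx = -32;  ∫_0^2 -4*x^3 dx = -16;
  ∫_0^2 -6*x^2 dx = -16;  ∫_0^2 8*x dx = 16.
Sum: 64 − 32 − 16 − 16 + 16 = 16.
So LHS = 16.
∫_0^2 v(x) φ(x) dx = ∫_0^2 (6*x^5 - 10*x^4 - 4*x^3) dx. Term by term:
  ∫_0^2 6*x^5 dx = 64;  ∫_0^2 -10*x^4 dx = -64;  ∫_0^2 -4*x^3 dx = -16.
Sum: 64 − 64 − 16 = -16.
So RHS = -∫_0^2 v(x) φ(x) dx = 16.
LHS = RHS, so the identity holds for this test φ.
Moreover u is smooth here and v(x) = u'(x) = -6*x**2 - 2*x pointwise, so the identity holds for every test function. Hence v is the weak derivative of u.


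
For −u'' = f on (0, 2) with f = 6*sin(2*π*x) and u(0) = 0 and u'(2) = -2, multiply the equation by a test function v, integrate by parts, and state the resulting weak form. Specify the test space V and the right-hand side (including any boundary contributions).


V = {v ∈ H^1(0, 2) : v(0) = 0} (test functions vanish at x = 0 where u is specified); weak form: ∫_0^2 u'v' dx = ∫_0^2 (6*sin(2*π*x)) v dx − 2·v(2) for all v ∈ V.

Multiply both sides by a test function v and integrate from 0 to 2:
  ∫_0^2 −u''(x) v(x) dx = ∫_0^2 f(x) v(x) dx.
Integrate the LHS by parts once:
  ∫_0^2 −u'' v dx = −[u'(x) v(x)]_0^2 + ∫_0^2 u'(x) v'(x) dx.
Thus ∫_0^2 u'(x) v'(x) dx = ∫_0^2 f(x) v(x) dx + [u'(x) v(x)]_0^2.
Choose V so that boundary terms are either known or forced to vanish.
Mixed BC: u(0) = 0 (Dirichlet) and u'(2) = -2 (Neumann). Define V = {v ∈ H^1(0, 2) : v(0) = 0}. Then [u' v]_0^2 = u'(2)·v(2) − u'(0)·0 = − 2·v(2).
Weak formulation: find u (satisfying any essential BC) such that ∫_0^2 u'(x) v'(x) dx = ∫_0^2 f v dx − 2·v(2) for all v ∈ V (Dirichlet at 0 absorbed into V; Neumann datum at x = 2 contributes the boundary term).
Substituting f(x) = 6*sin(2*π*x), the right-hand side is ∫_0^2 (6*sin(2*π*x)) v dx − 2·v(2).


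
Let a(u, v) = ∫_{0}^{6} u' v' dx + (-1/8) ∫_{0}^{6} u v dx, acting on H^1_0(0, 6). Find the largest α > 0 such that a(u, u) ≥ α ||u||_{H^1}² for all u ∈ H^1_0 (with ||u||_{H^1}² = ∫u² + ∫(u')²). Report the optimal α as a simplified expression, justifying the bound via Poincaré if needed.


α = (-9/2 + π^2)/(π^2 + 36)

Coercivity of a(·,·) on H^1_0(0, 6) means a(u, u) ≥ α ||u||_{H^1}² for every u ∈ H^1_0.
The interval has length L = 6, and Poincaré/coercivity depend only on L. Here a(u, u) = ∫(u')² + (-1/8)·∫u².
Here c = -1/8 < 0 with |c| < (π/L)² = π^2/36, so coercivity still holds. The condition a(u,u) ≥ α||u||_{H^1}² reads (1−α)∫(u')² ≥ (α−c)∫u². Any admissible α is ≤ 1 (rapidly oscillating u have ∫u²/∫(u')² → 0), and α = 1 would force 0 ≥ (1−c)∫u², impossible since c < 1; so 1−α > 0. By the sharp Poincaré inequality on H^1_0 of an interval of length L, ∫(u')² ≥ (π/L)²∫u² with equality for the first sine mode sin(π(x−x₀)/L) (x₀ the left endpoint), so the inequality holds for all u iff (1−α)(π/L)² ≥ α − c, i.e. α ≤ ((π/L)² + c)/((π/L)² + 1) = (1 + c(L/π)²)/(1 + (L/π)²). (Direct route, valid since c ≤ 0: Poincaré gives c∫u² ≥ c(L/π)²∫(u')², so a(u,u) ≥ (1 + c(L/π)²)∫(u')², while ||u||_{H^1}² ≤ (1 + (L/π)²)∫(u')²; dividing yields the same α.) With (π/L)² = π^2/36 and c = -1/8, the largest admissible constant is α = ((π/L)² + c)/((π/L)² + 1).
Simplifying, α = (-9/2 + π^2)/(π^2 + 36).


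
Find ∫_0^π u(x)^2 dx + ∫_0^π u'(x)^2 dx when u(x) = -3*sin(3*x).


||u||_{H^1(0,π)}^2 = 45*π

u'(x) = -9*cos(3*x).
Expand u² and (u')² and integrate term by term on (0, π), using: for integers n ≥ 1, ∫_0^π sin²(nx) dx = ∫_0^π cos²(nx) dx = π/2; for n ≠ n', ∫_0^π sin(nx)sin(n'x) dx = ∫_0^π cos(nx)cos(n'x) dx = 0; and by product-to-sum, ∫_0^π sin(nx)cos(n'x) dx = ½∫_0^π [sin((n+n')x) + sin((n−n')x)] dx, which is 0 when n+n' is even and 2n/(n²−n'²) when n+n' is odd (it need not vanish on (0, π)).
  u² squared terms: (-3)²·∫sin(3x)² dx = 9·π/2 = 9*π/2.
  So ∫_0^π u² dx = 9*π/2.
  (u')² squared terms: (-9)²·∫cos(3x)² dx = 81·π/2 = 81*π/2.
  So ∫_0^π (u')² dx = 81*π/2.
||u||_{H^1}^2 = (9*π/2) + (81*π/2) = 45*π.


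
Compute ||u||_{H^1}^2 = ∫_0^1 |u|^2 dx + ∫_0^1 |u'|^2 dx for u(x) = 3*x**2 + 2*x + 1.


||u||_{H^1}^2 = 587/15

The H^1 norm (squared) on an interval (0, L) is
  ||u||_{H^1}^2 = ∫_0^L u(x)^2 dx + ∫_0^L u'(x)^2 dx.
Compute u'(x) = 6*x + 2.
Then u(x)^2 = 9*x**4 + 12*x**3 + 10*x**2 + 4*x + 1 and u'(x)^2 = 36*x**2 + 24*x + 4.
Integrate each monomial from 0 to 1 using ∫_0^1 c·x^n dx = c·1^(n+1)/(n+1):
  ∫_0^1 u(x)^2 dx = ∫_0^1 (9*x^4 + 12*x^3 + 10*x^2 + 4*x + 1) dx. Term by term:
    ∫_0^1 9*x^4 dx = 9/5;  ∫_0^1 12*x^3 dx = 3;  ∫_0^1 10*x^2 dx = 10/3;
    ∫_0^1 4*x dx = 2;  ∫_0^1 1 dx = 1.
  Sum: 9/5 + 3 + 10/3 + 2 + 1 = 167/15.
  ∫_0^1 u'(x)^2 dx = ∫_0^1 (36*x^2 + 24*x + 4) dx. Term by term:
    ∫_0^1 36*x^2 dx = 12;  ∫_0^1 24*x dx = 12;  ∫_0^1 4 dx = 4.
  Sum: 12 + 12 + 4 = 28.
Adding: ||u||_{H^1}^2 = 167/15 + 28 = 587/15.


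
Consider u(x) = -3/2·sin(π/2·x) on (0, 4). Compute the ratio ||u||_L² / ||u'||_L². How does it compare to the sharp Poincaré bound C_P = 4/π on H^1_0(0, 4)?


||u||_L² / ||u'||_L² = 2/π < C_P = 4/π.

u(x) = -3/2·sin(π/2·x), so u'(x) = -3*π*cos(π*x/2)/4.
Writing u(x) = A·sin(kπx/L) with A = -3/2 and k = 2, use ∫_0^L sin²(kπx/L) dx = L/2 and ∫_0^L cos²(kπx/L) dx = L/2.
u² = 9/4·sin²(π/2·x) and (u')² = 9*π^2/16·cos²(π/2·x), and each of sin², cos² integrates to L/2 = 2 over (0, 4).
∫_0^4 u² dx = 9/2, so ||u||_L² = 3*sqrt(2)/2.
∫_0^4 (u')² dx = 9*π^2/8, so ||u'||_L² = 3*sqrt(2)*π/4.
Ratio ||u||_L² / ||u'||_L² = 2/π.
Sharp Poincaré constant on H^1_0(0, 4) is C_P = L/π = 4/π, achieved by sin(π/4·x).
This is the k = 2 harmonic; the ratio L/(kπ) is strictly less than C_P = L/π, consistent with the sharp inequality ||u||_L² ≤ C_P ||u'||_L².


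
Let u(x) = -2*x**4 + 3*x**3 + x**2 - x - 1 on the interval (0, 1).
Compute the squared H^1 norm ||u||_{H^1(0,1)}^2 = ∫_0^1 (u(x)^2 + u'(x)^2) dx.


||u||_{H^1}^2 = 1933/630

The H^1 norm (squared) on an interval (0, L) is
  ||u||_{H^1}^2 = ∫_0^L u(x)^2 dx + ∫_0^L u'(x)^2 dx.
Compute u'(x) = -8*x**3 + 9*x**2 + 2*x - 1.
Then u(x)^2 = 4*x**8 - 12*x**7 + 5*x**6 + 10*x**5 - x**4 - 8*x**3 - x**2 + 2*x + 1 and u'(x)^2 = 64*x**6 - 144*x**5 + 49*x**4 + 52*x**3 - 14*x**2 - 4*x + 1.
Integrate each monomial from 0 to 1 using ∫_0^1 c·x^n dx = c·1^(n+1)/(n+1):
  ∫_0^1 u(x)^2 dx = ∫_0^1 (4*x^8 - 12*x^7 + 5*x^6 + 10*x^5 - x^4 - 8*x^3 - x^2 + 2*x + 1) dx. Term by term:
    ∫_0^1 4*x^8 dx = 4/9;  ∫_0^1 -12*x^7 dx = -3/2;  ∫_0^1 5*x^6 dx = 5/7;
    ∫_0^1 10*x^5 dx = 5/3;  ∫_0^1 -x^4 dx = -1/5;  ∫_0^1 -8*x^3 dx = -2;
    ∫_0^1 -x^2 dx = -1/3;  ∫_0^1 2*x dx = 1;  ∫_0^1 1 dx = 1.
  Sum: 4/9 − 3/2 + 5/7 + 5/3 − 1/5 − 2 − 1/3 + 1 + 1 = 499/630.
  ∫_0^1 u'(x)^2 dx = ∫_0^1 (64*x^6 - 144*x^5 + 49*x^4 + 52*x^3 - 14*x^2 - 4*x + 1) dx. Term by term:
    ∫_0^1 64*x^6 dx = 64/7;  ∫_0^1 -144*x^5 dx = -24;  ∫_0^1 49*x^4 dx = 49/5;
    ∫_0^1 52*x^3 dx = 13;  ∫_0^1 -14*x^2 dx = -14/3;  ∫_0^1 -4*x dx = -2;
    ∫_0^1 1 dx = 1.
  Sum: 64/7 − 24 + 49/5 + 13 − 14/3 − 2 + 1 = 239/105.
Adding: ||u||_{H^1}^2 = 499/630 + 239/105 = 1933/630.


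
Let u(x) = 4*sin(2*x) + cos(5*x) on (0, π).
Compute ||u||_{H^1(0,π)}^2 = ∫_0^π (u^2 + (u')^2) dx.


||u||_{H^1(0,π)}^2 = -832/21 + 53*π

u'(x) = -5*sin(5*x) + 8*cos(2*x).
Expand u² and (u')² and integrate term by term on (0, π), using: for integers n ≥ 1, ∫_0^π sin²(nx) dx = ∫_0^π cos²(nx) dx = π/2; for n ≠ n', ∫_0^π sin(nx)sin(n'x) dx = ∫_0^π cos(nx)cos(n'x) dx = 0; and by product-to-sum, ∫_0^π sin(nx)cos(n'x) dx = ½∫_0^π [sin((n+n')x) + sin((n−n')x)] dx, which is 0 when n+n' is even and 2n/(n²−n'²) when n+n' is odd (it need not vanish on (0, π)).
  u² squared terms: (4)²·∫sin(2x)² dx = 16·π/2 = 8*π;  (1)²·∫cos(5x)² dx = 1·π/2 = π/2.
  u² cross terms: 2·(4)·(1)·∫sin(2x)·cos(5x) dx = 8·(-4/21) = -32/21.
  So ∫_0^π u² dx = 8*π + π/2 − 32/21 = -32/21 + 17*π/2.
  (u')² squared terms: (-5)²·∫sin(5x)² dx = 25·π/2 = 25*π/2;  (8)²·∫cos(2x)² dx = 64·π/2 = 32*π.
  (u')² cross terms: 2·(-5)·(8)·∫sin(5x)·cos(2x) dx = -80·(10/21) = -800/21.
  So ∫_0^π (u')² dx = 25*π/2 + 32*π − 800/21 = -800/21 + 89*π/2.
||u||_{H^1}^2 = (-32/21 + 17*π/2) + (-800/21 + 89*π/2) = -832/21 + 53*π.


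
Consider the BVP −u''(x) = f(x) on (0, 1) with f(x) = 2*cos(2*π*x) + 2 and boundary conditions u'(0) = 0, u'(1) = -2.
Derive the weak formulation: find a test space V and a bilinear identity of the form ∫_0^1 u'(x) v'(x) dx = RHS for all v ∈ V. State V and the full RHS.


V = H^1(0, 1) (v unrestricted at boundary; u is determined up to an additive constant); weak form: ∫_0^1 u'v' dx = ∫_0^1 (2*cos(2*π*x) + 2) v dx − 2·v(1) for all v ∈ V.

Multiply both sides by a test function v and integrate from 0 to 1:
  ∫_0^1 −u''(x) v(x) dx = ∫_0^1 f(x) v(x) dx.
Integrate the LHS by parts once:
  ∫_0^1 −u'' v dx = −[u'(x) v(x)]_0^1 + ∫_0^1 u'(x) v'(x) dx.
Thus ∫_0^1 u'(x) v'(x) dx = ∫_0^1 f(x) v(x) dx + [u'(x) v(x)]_0^1.
Choose V so that boundary terms are either known or forced to vanish.
u has inhomogeneous Neumann u'(0) = 0, u'(1) = -2. [u' v]_0^1 = (-2)·v(1) − (0)·v(0) = − 2·v(1). Take V = H^1(0, 1); boundary term becomes part of RHS.
Weak formulation: find u (satisfying any essential BC) such that ∫_0^1 u'(x) v'(x) dx = ∫_0^1 f v dx − 2·v(1) for all v ∈ V (Neumann data are natural BCs: they enter the RHS as boundary terms).
Substituting f(x) = 2*cos(2*π*x) + 2, the right-hand side is ∫_0^1 (2*cos(2*π*x) + 2) v dx − 2·v(1).
Compatibility check (pure Neumann): taking v ≡ 1 ∈ V gives 0 = ∫_0^1 f dx + (-2) − (0), i.e. ∫_0^1 f dx must equal u'(0) − u'(1) = 2. Indeed ∫_0^1 (2*cos(2*π*x) + 2) dx = 2, so the data are compatible. The solution is then unique only up to an additive constant (fix it e.g. by requiring ∫_0^1 u dx = 0).


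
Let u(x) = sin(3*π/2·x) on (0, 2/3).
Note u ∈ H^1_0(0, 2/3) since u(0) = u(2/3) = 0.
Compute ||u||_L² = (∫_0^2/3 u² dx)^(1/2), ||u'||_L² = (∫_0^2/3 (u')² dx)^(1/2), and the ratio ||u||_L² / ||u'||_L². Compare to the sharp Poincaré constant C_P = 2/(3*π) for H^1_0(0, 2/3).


||u||_L² / ||u'||_L² = 2/(3*π) = C_P.

u(x) = sin(3*π/2·x), so u'(x) = 3*π*cos(3*π*x/2)/2.
Writing u(x) = A·sin(kπx/L) with A = 1 and k = 1, use ∫_0^L sin²(kπx/L) dx = L/2 and ∫_0^L cos²(kπx/L) dx = L/2.
u² = 1·sin²(3*π/2·x) and (u')² = 9*π^2/4·cos²(3*π/2·x), and each of sin², cos² integrates to L/2 = 1/3 over (0, 2/3).
∫_0^2/3 u² dx = 1/3, so ||u||_L² = sqrt(3)/3.
∫_0^2/3 (u')² dx = 3*π^2/4, so ||u'||_L² = sqrt(3)*π/2.
Ratio ||u||_L² / ||u'||_L² = 2/(3*π).
Sharp Poincaré constant on H^1_0(0, 2/3) is C_P = L/π = 2/(3*π), achieved by sin(3*π/2·x).
This is the k = 1 eigenfunction (up to amplitude), so the ratio equals the sharp Poincaré constant exactly.


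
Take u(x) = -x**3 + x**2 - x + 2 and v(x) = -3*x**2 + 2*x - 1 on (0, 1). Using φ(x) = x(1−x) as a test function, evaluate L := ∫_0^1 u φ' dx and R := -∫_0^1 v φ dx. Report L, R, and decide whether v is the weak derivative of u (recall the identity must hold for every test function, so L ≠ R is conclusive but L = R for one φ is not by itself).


LHS = 3/20, RHS = 3/20. Yes, v = u' weakly.

u(x) = -x**3 + x**2 - x + 2, classical derivative u'(x) = -3*x**2 + 2*x - 1.
φ(x) = x(1−x), so φ'(x) = 1 - 2*x.
Note φ(0) = φ(1) = 0, so the boundary term u·φ vanishes.
LHS = ∫_0^1 u(x) φ'(x) dx = ∫_0^1 (2*x^4 - 3*x^3 + 3*x^2 - 5*x + 2) dx. Term by term:
  ∫_0^1 2*x^4 dx = 2/5;  ∫_0^1 -3*x^3 dx = -3/4;  ∫_0^1 3*x^2 dx = 1;
  ∫_0^1 -5*x dx = -5/2;  ∫_0^1 2 dx = 2.
Sum: 2/5 − 3/4 + 1 − 5/2 + 2 = 3/20.
So LHS = 3/20.
∫_0^1 v(x) φ(x) dx = ∫_0^1 (3*x^4 - 5*x^3 + 3*x^2 - x) dx. Term by term:
  ∫_0^1 3*x^4 dx = 3/5;  ∫_0^1 -5*x^3 dx = -5/4;  ∫_0^1 3*x^2 dx = 1;
  ∫_0^1 -x dx = -1/2.
Sum: 3/5 − 5/4 + 1 − 1/2 = -3/20.
So RHS = -∫_0^1 v(x) φ(x) dx = 3/20.
LHS = RHS, so the identity holds for this test φ.
Moreover u is smooth here and v(x) = u'(x) = -3*x**2 + 2*x - 1 pointwise, so the identity holds for every test function. Hence v is the weak derivative of u.


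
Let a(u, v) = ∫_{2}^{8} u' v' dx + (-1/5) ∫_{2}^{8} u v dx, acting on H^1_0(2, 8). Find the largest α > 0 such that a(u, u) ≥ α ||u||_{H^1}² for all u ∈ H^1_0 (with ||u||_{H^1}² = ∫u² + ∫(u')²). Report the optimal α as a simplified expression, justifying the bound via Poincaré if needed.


α = (-36/5 + π^2)/(π^2 + 36)

Coercivity of a(·,·) on H^1_0(2, 8) means a(u, u) ≥ α ||u||_{H^1}² for every u ∈ H^1_0.
The interval has length L = 6, and Poincaré/coercivity depend only on L. Here a(u, u) = ∫(u')² + (-1/5)·∫u².
Here c = -1/5 < 0 with |c| < (π/L)² = π^2/36, so coercivity still holds. The condition a(u,u) ≥ α||u||_{H^1}² reads (1−α)∫(u')² ≥ (α−c)∫u². Any admissible α is ≤ 1 (rapidly oscillating u have ∫u²/∫(u')² → 0), and α = 1 would force 0 ≥ (1−c)∫u², impossible since c < 1; so 1−α > 0. By the sharp Poincaré inequality on H^1_0 of an interval of length L, ∫(u')² ≥ (π/L)²∫u² with equality for the first sine mode sin(π(x−x₀)/L) (x₀ the left endpoint), so the inequality holds for all u iff (1−α)(π/L)² ≥ α − c, i.e. α ≤ ((π/L)² + c)/((π/L)² + 1) = (1 + c(L/π)²)/(1 + (L/π)²). (Direct route, valid since c ≤ 0: Poincaré gives c∫u² ≥ c(L/π)²∫(u')², so a(u,u) ≥ (1 + c(L/π)²)∫(u')², while ||u||_{H^1}² ≤ (1 + (L/π)²)∫(u')²; dividing yields the same α.) With (π/L)² = π^2/36 and c = -1/5, the largest admissible constant is α = ((π/L)² + c)/((π/L)² + 1).
Simplifying, α = (-36/5 + π^2)/(π^2 + 36).


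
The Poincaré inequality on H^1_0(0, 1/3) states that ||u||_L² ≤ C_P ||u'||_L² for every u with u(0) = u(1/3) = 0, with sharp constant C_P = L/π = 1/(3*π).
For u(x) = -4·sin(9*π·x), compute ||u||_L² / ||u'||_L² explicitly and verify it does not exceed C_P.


||u||_L² / ||u'||_L² = 1/(9*π) < C_P = 1/(3*π).

u(x) = -4·sin(9*π·x), so u'(x) = -36*π*cos(9*π*x).
Writing u(x) = A·sin(kπx/L) with A = -4 and k = 3, use ∫_0^L sin²(kπx/L) dx = L/2 and ∫_0^L cos²(kπx/L) dx = L/2.
u² = 16·sin²(9*π·x) and (u')² = 1296*π^2·cos²(9*π·x), and each of sin², cos² integrates to L/2 = 1/6 over (0, 1/3).
∫_0^1/3 u² dx = 8/3, so ||u||_L² = 2*sqrt(6)/3.
∫_0^1/3 (u')² dx = 216*π^2, so ||u'||_L² = 6*sqrt(6)*π.
Ratio ||u||_L² / ||u'||_L² = 1/(9*π).
Sharp Poincaré constant on H^1_0(0, 1/3) is C_P = L/π = 1/(3*π), achieved by sin(3*π·x).
This is the k = 3 harmonic; the ratio L/(kπ) is strictly less than C_P = L/π, consistent with the sharp inequality ||u||_L² ≤ C_P ||u'||_L².


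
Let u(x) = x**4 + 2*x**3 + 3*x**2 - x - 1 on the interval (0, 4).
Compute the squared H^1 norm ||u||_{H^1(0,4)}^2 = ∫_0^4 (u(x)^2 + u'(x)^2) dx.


||u||_{H^1}^2 = 57944744/315

The H^1 norm (squared) on an interval (0, L) is
  ||u||_{H^1}^2 = ∫_0^L u(x)^2 dx + ∫_0^L u'(x)^2 dx.
Compute u'(x) = 4*x**3 + 6*x**2 + 6*x - 1.
Then u(x)^2 = x**8 + 4*x**7 + 10*x**6 + 10*x**5 + 3*x**4 - 10*x**3 - 5*x**2 + 2*x + 1 and u'(x)^2 = 16*x**6 + 48*x**5 + 84*x**4 + 64*x**3 + 24*x**2 - 12*x + 1.
Integrate each monomial from 0 to 4 using ∫_0^4 c·x^n dx = c·4^(n+1)/(n+1):
  ∫_0^4 u(x)^2 dx = ∫_0^4 (x^8 + 4*x^7 + 10*x^6 + 10*x^5 + 3*x^4 - 10*x^3 - 5*x^2 + 2*x + 1) dx. Term by term:
    ∫_0^4 x^8 dx = 262144/9;  ∫_0^4 4*x^7 dx = 32768;  ∫_0^4 10*x^6 dx = 163840/7;
    ∫_0^4 10*x^5 dx = 20480/3;  ∫_0^4 3*x^4 dx = 3072/5;  ∫_0^4 -10*x^3 dx = -640;
    ∫_0^4 -5*x^2 dx = -320/3;  ∫_0^4 2*x dx = 16;  ∫_0^4 1 dx = 4.
  Sum: 262144/9 + 32768 + 163840/7 + 20480/3 + 3072/5 − 640 − 320/3 + 16 + 4 = 28984796/315.
  ∫_0^4 u'(x)^2 dx = ∫_0^4 (16*x^6 + 48*x^5 + 84*x^4 + 64*x^3 + 24*x^2 - 12*x + 1) dx. Term by term:
    ∫_0^4 16*x^6 dx = 262144/7;  ∫_0^4 48*x^5 dx = 32768;  ∫_0^4 84*x^4 dx = 86016/5;
    ∫_0^4 64*x^3 dx = 4096;  ∫_0^4 24*x^2 dx = 512;  ∫_0^4 -12*x dx = -96;
    ∫_0^4 1 dx = 4.
  Sum: 262144/7 + 32768 + 86016/5 + 4096 + 512 − 96 + 4 = 3217772/35.
Adding: ||u||_{H^1}^2 = 28984796/315 + 3217772/35 = 57944744/315.


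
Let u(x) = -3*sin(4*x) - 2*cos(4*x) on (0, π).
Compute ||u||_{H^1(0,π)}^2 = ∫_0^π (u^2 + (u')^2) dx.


||u||_{H^1(0,π)}^2 = 221*π/2

u'(x) = 8*sin(4*x) - 12*cos(4*x).
Expand u² and (u')² and integrate term by term on (0, π), using: for integers n ≥ 1, ∫_0^π sin²(nx) dx = ∫_0^π cos²(nx) dx = π/2; for n ≠ n', ∫_0^π sin(nx)sin(n'x) dx = ∫_0^π cos(nx)cos(n'x) dx = 0; and by product-to-sum, ∫_0^π sin(nx)cos(n'x) dx = ½∫_0^π [sin((n+n')x) + sin((n−n')x)] dx, which is 0 when n+n' is even and 2n/(n²−n'²) when n+n' is odd (it need not vanish on (0, π)).
  u² squared terms: (-3)²·∫sin(4x)² dx = 9·π/2 = 9*π/2;  (-2)²·∫cos(4x)² dx = 4·π/2 = 2*π.
  u² cross terms: 2·(-3)·(-2)·∫sin(4x)·cos(4x) dx = 12·(0) = 0.
  So ∫_0^π u² dx = 9*π/2 + 2*π + 0 = 13*π/2.
  (u')² squared terms: (-12)²·∫cos(4x)² dx = 144·π/2 = 72*π;  (8)²·∫sin(4x)² dx = 64·π/2 = 32*π.
  (u')² cross terms: 2·(-12)·(8)·∫cos(4x)·sin(4x) dx = -192·(0) = 0.
  So ∫_0^π (u')² dx = 72*π + 32*π + 0 = 104*π.
||u||_{H^1}^2 = (13*π/2) + (104*π) = 221*π/2.


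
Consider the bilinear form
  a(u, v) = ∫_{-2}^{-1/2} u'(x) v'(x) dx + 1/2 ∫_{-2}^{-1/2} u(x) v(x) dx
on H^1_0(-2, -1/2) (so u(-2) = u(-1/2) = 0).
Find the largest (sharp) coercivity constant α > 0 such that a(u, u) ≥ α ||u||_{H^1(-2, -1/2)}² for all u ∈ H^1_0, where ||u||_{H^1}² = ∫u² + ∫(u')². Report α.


α = (9 + 8*π^2)/(2*(9 + 4*π^2))

Coercivity of a(·,·) on H^1_0(-2, -1/2) means a(u, u) ≥ α ||u||_{H^1}² for every u ∈ H^1_0.
The interval has length L = 3/2, and Poincaré/coercivity depend only on L. Here a(u, u) = ∫(u')² + (1/2)·∫u².
Here 0 < c = 1/2 < 1. The condition a(u,u) ≥ α||u||_{H^1}² reads (1−α)∫(u')² ≥ (α−c)∫u². Any admissible α is ≤ 1 (rapidly oscillating u have ∫u²/∫(u')² → 0), and α = 1 would force 0 ≥ (1−c)∫u², impossible since c < 1; so 1−α > 0. By the sharp Poincaré inequality on H^1_0 of an interval of length L, ∫(u')² ≥ (π/L)²∫u² with equality for the first sine mode sin(π(x−x₀)/L) (x₀ the left endpoint), so the inequality holds for all u iff (1−α)(π/L)² ≥ α − c, i.e. α ≤ ((π/L)² + c)/((π/L)² + 1) = (1 + c(L/π)²)/(1 + (L/π)²). With (π/L)² = 4*π^2/9 and c = 1/2, the largest admissible constant is α = ((π/L)² + c)/((π/L)² + 1).
Simplifying, α = (9 + 8*π^2)/(2*(9 + 4*π^2)).


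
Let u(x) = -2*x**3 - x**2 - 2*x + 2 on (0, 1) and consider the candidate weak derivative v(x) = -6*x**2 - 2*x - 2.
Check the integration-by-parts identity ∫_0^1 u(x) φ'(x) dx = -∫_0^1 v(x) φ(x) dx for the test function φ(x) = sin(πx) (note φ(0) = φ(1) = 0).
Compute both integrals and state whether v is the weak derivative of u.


LHS = -24/π^3 + 12/π, RHS = -24/π^3 + 12/π. Yes, v = u' weakly.

u(x) = -2*x**3 - x**2 - 2*x + 2, classical derivative u'(x) = -6*x**2 - 2*x - 2.
φ(x) = sin(πx), so φ'(x) = π*cos(π*x).
Note φ(0) = φ(1) = 0, so the boundary term u·φ vanishes.
LHS = ∫_0^1 u(x) φ'(x) dx = ∫_0^1 (-2*π*x^3*cos(π*x) - π*x^2*cos(π*x) - 2*π*x*cos(π*x) + 2*π*cos(π*x)) dx. Term by term:
  ∫_0^1 2*π*cos(π*x) dx = 0;  ∫_0^1 -π*x^2*cos(π*x) dx = 2/π;  ∫_0^1 -2*π*x*cos(π*x) dx = 4/π;
  ∫_0^1 -2*π*x^3*cos(π*x) dx = -24/π^3 + 6/π.
Sum: 0 + 2/π + 4/π + -24/π^3 + 6/π = -24/π^3 + 12/π.
So LHS = -24/π^3 + 12/π.
∫_0^1 v(x) φ(x) dx = ∫_0^1 (-6*x^2*sin(π*x) - 2*x*sin(π*x) - 2*sin(π*x)) dx. Term by term:
  ∫_0^1 -2*sin(π*x) dx = -4/π;  ∫_0^1 -6*x^2*sin(π*x) dx = -6/π + 24/π^3;  ∫_0^1 -2*x*sin(π*x) dx = -2/π.
Sum: -4/π + -6/π + 24/π^3 − 2/π = -12/π + 24/π^3.
So RHS = -∫_0^1 v(x) φ(x) dx = -24/π^3 + 12/π.
LHS = RHS, so the identity holds for this test φ.
Moreover u is smooth here and v(x) = u'(x) = -6*x**2 - 2*x - 2 pointwise, so the identity holds for every test function. Hence v is the weak derivative of u.


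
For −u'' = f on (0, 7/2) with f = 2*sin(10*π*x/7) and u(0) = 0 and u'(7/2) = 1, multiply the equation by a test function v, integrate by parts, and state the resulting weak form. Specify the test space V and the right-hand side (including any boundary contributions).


V = {v ∈ H^1(0, 7/2) : v(0) = 0} (test functions vanish at x = 0 where u is specified); weak form: ∫_0^7/2 u'v' dx = ∫_0^7/2 (2*sin(10*π*x/7)) v dx + v(7/2) for all v ∈ V.

Multiply both sides by a test function v and integrate from 0 to 7/2:
  ∫_0^7/2 −u''(x) v(x) dx = ∫_0^7/2 f(x) v(x) dx.
Integrate the LHS by parts once:
  ∫_0^7/2 −u'' v dx = −[u'(x) v(x)]_0^7/2 + ∫_0^7/2 u'(x) v'(x) dx.
Thus ∫_0^7/2 u'(x) v'(x) dx = ∫_0^7/2 f(x) v(x) dx + [u'(x) v(x)]_0^7/2.
Choose V so that boundary terms are either known or forced to vanish.
Mixed BC: u(0) = 0 (Dirichlet) and u'(7/2) = 1 (Neumann). Define V = {v ∈ H^1(0, 7/2) : v(0) = 0}. Then [u' v]_0^7/2 = u'(7/2)·v(7/2) − u'(0)·0 = v(7/2).
Weak formulation: find u (satisfying any essential BC) such that ∫_0^7/2 u'(x) v'(x) dx = ∫_0^7/2 f v dx + v(7/2) for all v ∈ V (Dirichlet at 0 absorbed into V; Neumann datum at x = 7/2 contributes the boundary term).
Substituting f(x) = 2*sin(10*π*x/7), the right-hand side is ∫_0^7/2 (2*sin(10*π*x/7)) v dx + v(7/2).


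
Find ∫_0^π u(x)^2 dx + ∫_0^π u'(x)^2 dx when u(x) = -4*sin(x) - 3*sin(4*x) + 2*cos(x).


||u||_{H^1(0,π)}^2 = -64/5 + 193*π/2

u'(x) = -2*sin(x) - 4*cos(x) - 12*cos(4*x).
Expand u² and (u')² and integrate term by term on (0, π), using: for integers n ≥ 1, ∫_0^π sin²(nx) dx = ∫_0^π cos²(nx) dx = π/2; for n ≠ n', ∫_0^π sin(nx)sin(n'x) dx = ∫_0^π cos(nx)cos(n'x) dx = 0; and by product-to-sum, ∫_0^π sin(nx)cos(n'x) dx = ½∫_0^π [sin((n+n')x) + sin((n−n')x)] dx, which is 0 when n+n' is even and 2n/(n²−n'²) when n+n' is odd (it need not vanish on (0, π)).
  u² squared terms: (-4)²·∫sin(x)² dx = 16·π/2 = 8*π;  (-3)²·∫sin(4x)² dx = 9·π/2 = 9*π/2;  (2)²·∫cos(x)² dx = 4·π/2 = 2*π.
  u² cross terms: 2·(-4)·(-3)·∫sin(x)·sin(4x) dx = 24·(0) = 0;  2·(-4)·(2)·∫sin(x)·cos(x) dx = -16·(0) = 0;  2·(-3)·(2)·∫sin(4x)·cos(x) dx = -12·(8/15) = -32/5.
  So ∫_0^π u² dx = 8*π + 9*π/2 + 2*π + 0 + 0 − 32/5 = -32/5 + 29*π/2.
  (u')² squared terms: (-12)²·∫cos(4x)² dx = 144·π/2 = 72*π;  (-4)²·∫cos(x)² dx = 16·π/2 = 8*π;  (-2)²·∫sin(x)² dx = 4·π/2 = 2*π.
  (u')² cross terms: 2·(-12)·(-4)·∫cos(4x)·cos(x) dx = 96·(0) = 0;  2·(-12)·(-2)·∫cos(4x)·sin(x) dx = 48·(-2/15) = -32/5;  2·(-4)·(-2)·∫cos(x)·sin(x) dx = 16·(0) = 0.
  So ∫_0^π (u')² dx = 72*π + 8*π + 2*π + 0 − 32/5 + 0 = -32/5 + 82*π.
||u||_{H^1}^2 = (-32/5 + 29*π/2) + (-32/5 + 82*π) = -64/5 + 193*π/2.


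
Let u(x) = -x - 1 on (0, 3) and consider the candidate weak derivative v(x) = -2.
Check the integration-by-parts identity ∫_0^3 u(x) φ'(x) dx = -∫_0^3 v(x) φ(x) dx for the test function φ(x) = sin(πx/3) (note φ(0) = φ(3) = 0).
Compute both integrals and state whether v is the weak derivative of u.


LHS = 6/π, RHS = 12/π. No, v is not the weak derivative of u.

u(x) = -x - 1, classical derivative u'(x) = -1.
φ(x) = sin(πx/3), so φ'(x) = π*cos(π*x/3)/3.
Note φ(0) = φ(3) = 0, so the boundary term u·φ vanishes.
LHS = ∫_0^3 u(x) φ'(x) dx = ∫_0^3 (-π*x*cos(π*x/3)/3 - π*cos(π*x/3)/3) dx. Term by term:
  ∫_0^3 -π*cos(π*x/3)/3 dx = 0;  ∫_0^3 -π*x*cos(π*x/3)/3 dx = 6/π.
Sum: 0 + 6/π = 6/π.
So LHS = 6/π.
∫_0^3 v(x) φ(x) dx = ∫_0^3 (-2*sin(π*x/3)) dx. Term by term:
  ∫_0^3 -2*sin(π*x/3) dx = -12/π.
So RHS = -∫_0^3 v(x) φ(x) dx = 12/π.
LHS − RHS = -6/π ≠ 0, so the identity fails.
(For a valid weak derivative the identity must hold for EVERY test function, in particular this one. The failure shows v is NOT the weak derivative of u.)
Correct weak derivative would be u'(x) = -1.


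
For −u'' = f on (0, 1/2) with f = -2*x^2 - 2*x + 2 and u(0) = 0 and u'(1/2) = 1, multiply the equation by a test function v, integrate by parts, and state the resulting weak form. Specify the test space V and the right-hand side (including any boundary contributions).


V = {v ∈ H^1(0, 1/2) : v(0) = 0} (test functions vanish at x = 0 where u is specified); weak form: ∫_0^1/2 u'v' dx = ∫_0^1/2 (-2*x^2 - 2*x + 2) v dx + v(1/2) for all v ∈ V.

Multiply both sides by a test function v and integrate from 0 to 1/2:
  ∫_0^1/2 −u''(x) v(x) dx = ∫_0^1/2 f(x) v(x) dx.
Integrate the LHS by parts once:
  ∫_0^1/2 −u'' v dx = −[u'(x) v(x)]_0^1/2 + ∫_0^1/2 u'(x) v'(x) dx.
Thus ∫_0^1/2 u'(x) v'(x) dx = ∫_0^1/2 f(x) v(x) dx + [u'(x) v(x)]_0^1/2.
Choose V so that boundary terms are either known or forced to vanish.
Mixed BC: u(0) = 0 (Dirichlet) and u'(1/2) = 1 (Neumann). Define V = {v ∈ H^1(0, 1/2) : v(0) = 0}. Then [u' v]_0^1/2 = u'(1/2)·v(1/2) − u'(0)·0 = v(1/2).
Weak formulation: find u (satisfying any essential BC) such that ∫_0^1/2 u'(x) v'(x) dx = ∫_0^1/2 f v dx + v(1/2) for all v ∈ V (Dirichlet at 0 absorbed into V; Neumann datum at x = 1/2 contributes the boundary term).
Substituting f(x) = -2*x^2 - 2*x + 2, the right-hand side is ∫_0^1/2 (-2*x^2 - 2*x + 2) v dx + v(1/2).
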